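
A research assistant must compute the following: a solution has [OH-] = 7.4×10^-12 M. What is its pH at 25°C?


pOH = -log10([OH-]) = -log10(7.4×10^-12)
= 12 - log10(7.4) = 11.13
pH = 14 - pOH = 14 - 11.13 = 2.87

2.87


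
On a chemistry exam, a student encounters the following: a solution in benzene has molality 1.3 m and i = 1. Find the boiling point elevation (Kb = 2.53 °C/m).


ΔTb = Kb × m × i
= 2.53 × 1.3 × 1
= 3.289 °C

3.289 °C


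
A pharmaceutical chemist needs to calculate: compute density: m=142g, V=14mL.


ρ = mass/volume
= 142/14
= 10.143 g/mL

10.143 g/mL


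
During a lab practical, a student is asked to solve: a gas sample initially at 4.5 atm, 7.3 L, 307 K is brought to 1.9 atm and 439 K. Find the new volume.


P1V1/T1 = P2V2/T2
V2 = P1V1T2/(T1P2)
= 4.5×7.3×439/(307×1.9)
= 24.723 L

24.723 L


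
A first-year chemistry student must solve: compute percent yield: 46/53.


% yield = actual/theoretical × 100
= 46/53 × 100
= 86.79%

86.79%


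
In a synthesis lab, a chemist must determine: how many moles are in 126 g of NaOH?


M(NaOH) = 40.0 g/mol
n = mass/M = 126/40.0 = 3.15 mol

3.15 mol


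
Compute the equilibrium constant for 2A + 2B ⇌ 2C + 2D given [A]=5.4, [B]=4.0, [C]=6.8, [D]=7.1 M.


Kc = [C]^2[D]^2/([A]^2[B]^2)
= (6.8^2 × 7.1^2)/(5.4^2 × 4.0^2)
= 2330.9584/466.56
= 4.996

4.996


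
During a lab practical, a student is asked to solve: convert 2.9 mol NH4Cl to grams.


M(NH4Cl) = 53.49 g/mol
mass = n × M = 2.9 × 53.49 = 155.12 g

155.12 g


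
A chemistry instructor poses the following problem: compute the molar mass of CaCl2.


M(CaCl2) = 1×40.08 + 2×35.45
= 40.08 + 70.9
= 110.98 g/mol

110.98 g/mol


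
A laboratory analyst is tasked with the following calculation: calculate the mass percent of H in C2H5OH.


M(C2H5OH) = 2×12.01 + 6×1.008 + 1×16.0 = 46.068 g/mol
Mass of H = 6 × 1.008 = 6.048 g/mol
% H = 6.048/46.068 × 100 = 13.13%

13.13%


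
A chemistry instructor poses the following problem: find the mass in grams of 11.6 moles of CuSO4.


M(CuSO4) = 159.62 g/mol
mass = n × M = 11.6 × 159.62 = 1851.59 g

1851.59 g


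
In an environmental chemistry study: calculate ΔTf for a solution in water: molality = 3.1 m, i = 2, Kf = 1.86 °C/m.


ΔTf = Kf × m × i
= 1.86 × 3.1 × 2
= 11.532 °C

11.532 °C


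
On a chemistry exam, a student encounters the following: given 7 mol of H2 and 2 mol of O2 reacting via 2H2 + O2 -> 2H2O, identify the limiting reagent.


Mole ratio available / coefficient:
  H2: 7/2 = 3.500
  O2: 2/1 = 2.000
Smaller ratio is limiting.

O2


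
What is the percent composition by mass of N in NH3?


M(NH3) = 1×14.01 + 3×1.008 = 17.034 g/mol
Mass of N = 1 × 14.01 = 14.01 g/mol
% N = 14.01/17.034 × 100 = 82.25%

82.25%


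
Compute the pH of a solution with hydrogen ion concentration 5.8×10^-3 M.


pH = -log10([H+]) = -log10(5.8×10^-3)
= 3 - log10(5.8)
= 3 - 0.76
= 2.24

2.24


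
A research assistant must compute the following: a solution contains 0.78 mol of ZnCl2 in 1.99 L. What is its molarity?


M = n/V = 0.78/1.99 = 0.392 mol/L

0.392 M


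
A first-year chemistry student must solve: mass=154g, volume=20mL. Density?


ρ = mass/volume
= 154/20
= 7.7 g/mL

7.7 g/mL


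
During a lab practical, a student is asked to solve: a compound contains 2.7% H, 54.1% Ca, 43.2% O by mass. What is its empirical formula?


Assume 100 g sample. Moles of each element:
  H: 2.7/1.008 = 2.679 mol
  Ca: 54.1/40.08 = 1.35 mol
  O: 43.2/16.0 = 2.7 mol
Divide by smallest (1.35):
  H: 2.679/1.35 = 1.98
  Ca: 1.35/1.35 = 1.0
  O: 2.7/1.35 = 2.0
Empirical formula: CaO2H2

CaO2H2


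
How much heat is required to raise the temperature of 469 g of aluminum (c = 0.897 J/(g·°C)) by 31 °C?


q = mcΔT = 469 × 0.897 × 31
= 13041.48 J

13041.48 J


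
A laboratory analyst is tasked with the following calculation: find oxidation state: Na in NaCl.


Group 1 metal: +1
Oxidation number: +1

+1


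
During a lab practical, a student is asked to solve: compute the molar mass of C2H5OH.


M(C2H5OH) = 2×12.01 + 6×1.008 + 1×16.0
= 24.02 + 6.05 + 16.0
= 46.07 g/mol

46.07 g/mol


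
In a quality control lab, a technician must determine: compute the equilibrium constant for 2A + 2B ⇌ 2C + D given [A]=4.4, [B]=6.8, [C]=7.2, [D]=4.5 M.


Kc = [C]^2[D]/([A]^2[B]^2)
= (7.2^2 × 4.5^1)/(4.4^2 × 6.8^2)
= 233.28/895.2064
= 0.2606

0.2606


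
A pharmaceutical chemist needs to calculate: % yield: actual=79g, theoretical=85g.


% yield = actual/theoretical × 100
= 79/85 × 100
= 92.94%

92.94%


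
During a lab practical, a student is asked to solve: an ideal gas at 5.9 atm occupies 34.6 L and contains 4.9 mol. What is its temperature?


PV = nRT  (R = 0.08206 L·atm/(mol·K))
T = PV/(nR) = 5.9×34.6/(4.9×0.08206)
= 204.14/0.402094
= 507.69 K

507.69 K


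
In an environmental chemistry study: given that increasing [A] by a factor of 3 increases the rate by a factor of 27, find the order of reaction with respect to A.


rate ∝ [A]^n
3^n = 27 → n = 3
Order in A: 3

3


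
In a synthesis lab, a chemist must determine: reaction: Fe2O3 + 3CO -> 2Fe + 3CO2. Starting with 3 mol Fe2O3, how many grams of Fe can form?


Mole ratio Fe:Fe2O3 = 2:1
n(Fe) = 3 × 2/1 = 6.000 mol
mass = 6.000 × 55.85 = 335.1 g

335.1 g


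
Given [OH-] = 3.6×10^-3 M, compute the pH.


pOH = -log10([OH-]) = -log10(3.6×10^-3)
= 3 - log10(3.6) = 2.44
pH = 14 - pOH = 14 - 2.44 = 11.56

11.56


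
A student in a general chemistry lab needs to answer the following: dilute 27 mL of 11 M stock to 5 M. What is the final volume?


C1V1 = C2V2
11 × 27 = 5 × V2
V2 = 297/5 = 59.4 mL

59.4 mL


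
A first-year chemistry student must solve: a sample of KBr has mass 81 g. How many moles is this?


M(KBr) = 119.0 g/mol
n = mass/M = 81/119.0 = 0.6807 mol

0.6807 mol


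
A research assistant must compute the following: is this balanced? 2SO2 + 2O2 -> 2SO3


Equation: 2SO2 + 2O2 -> 2SO3
Check atoms: O: 8≠6, S: 2=2
Not balanced

No, not balanced


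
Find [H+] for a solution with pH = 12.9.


[H+] = 10^(-pH) = 10^(-12.9)
= 1.26×10^-13 M

1.26×10^-13 M


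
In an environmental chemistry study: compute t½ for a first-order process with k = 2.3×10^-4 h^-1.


t½ = ln2/k = 0.693147/(2.3×10^-4 h^-1)
= 3014 h

3014 h


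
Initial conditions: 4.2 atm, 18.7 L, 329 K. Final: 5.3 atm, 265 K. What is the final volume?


P1V1/T1 = P2V2/T2
V2 = P1V1T2/(T1P2)
= 4.2×18.7×265/(329×5.3)
= 11.936 L

11.936 L


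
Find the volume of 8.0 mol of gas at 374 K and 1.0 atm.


PV = nRT  (R = 0.08206 L·atm/(mol·K))
V = nRT/P = 8.0×0.08206×374/1.0
= 245.524 L

245.524 L


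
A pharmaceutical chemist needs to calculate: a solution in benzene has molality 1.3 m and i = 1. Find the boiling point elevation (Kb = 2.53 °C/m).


ΔTb = Kb × m × i
= 2.53 × 1.3 × 1
= 3.289 °C

3.289 °C


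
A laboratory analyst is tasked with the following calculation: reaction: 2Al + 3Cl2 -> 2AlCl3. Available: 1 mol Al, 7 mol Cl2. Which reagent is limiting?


Mole ratio available / coefficient:
  Al: 1/2 = 0.500
  Cl2: 7/3 = 2.333
Smaller ratio is limiting.

Al


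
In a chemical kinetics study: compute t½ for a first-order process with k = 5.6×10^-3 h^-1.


t½ = ln2/k = 0.693147/(5.6×10^-3 h^-1)
= 123.8 h

123.8 h


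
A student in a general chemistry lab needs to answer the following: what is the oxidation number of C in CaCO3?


(+2) + x + 3(-2) = 0, so x = +4
Oxidation number: +4

+4


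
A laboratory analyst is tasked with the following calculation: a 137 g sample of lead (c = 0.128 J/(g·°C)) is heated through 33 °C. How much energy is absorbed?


q = mcΔT = 137 × 0.128 × 33
= 578.69 J

578.69 J


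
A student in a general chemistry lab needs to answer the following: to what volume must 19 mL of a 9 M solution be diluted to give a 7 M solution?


C1V1 = C2V2
9 × 19 = 7 × V2
V2 = 171/7 = 24.43 mL

24.43 mL


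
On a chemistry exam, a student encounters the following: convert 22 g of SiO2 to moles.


M(SiO2) = 60.09 g/mol
n = mass/M = 22/60.09 = 0.3661 mol

0.3661 mol


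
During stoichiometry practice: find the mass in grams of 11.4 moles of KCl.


M(KCl) = 74.55 g/mol
mass = n × M = 11.4 × 74.55 = 849.87 g

849.87 g


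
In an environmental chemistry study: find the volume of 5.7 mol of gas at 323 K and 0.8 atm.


PV = nRT  (R = 0.08206 L·atm/(mol·K))
V = nRT/P = 5.7×0.08206×323/0.8
= 188.851 L

188.851 L


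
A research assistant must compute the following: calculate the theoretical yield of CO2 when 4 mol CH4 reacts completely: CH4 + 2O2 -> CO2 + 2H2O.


Mole ratio CO2:CH4 = 1:1
n(CO2) = 4 × 1/1 = 4.000 mol
mass = 4.000 × 44.01 = 176.04 g

176.04 g


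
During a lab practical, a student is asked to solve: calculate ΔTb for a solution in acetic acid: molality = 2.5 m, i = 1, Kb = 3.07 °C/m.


ΔTb = Kb × m × i
= 3.07 × 2.5 × 1
= 7.675 °C

7.675 °C


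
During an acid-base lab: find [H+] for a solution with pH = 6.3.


[H+] = 10^(-pH) = 10^(-6.3)
= 5.01×10^-7 M

5.01×10^-7 M


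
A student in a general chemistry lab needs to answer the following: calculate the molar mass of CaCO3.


M(CaCO3) = 1×40.08 + 1×12.01 + 3×16.0
= 40.08 + 12.01 + 48.0
= 100.09 g/mol

100.09 g/mol


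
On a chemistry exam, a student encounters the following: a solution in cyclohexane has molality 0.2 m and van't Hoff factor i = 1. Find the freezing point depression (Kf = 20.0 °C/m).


ΔTf = Kf × m × i
= 20.0 × 0.2 × 1
= 4.0 °C

4.0 °C


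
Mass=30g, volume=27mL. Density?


ρ = mass/volume
= 30/27
= 1.111 g/mL

1.111 g/mL


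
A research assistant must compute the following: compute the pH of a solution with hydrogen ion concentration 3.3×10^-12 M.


pH = -log10([H+]) = -log10(3.3×10^-12)
= 12 - log10(3.3)
= 12 - 0.52
= 11.48

11.48


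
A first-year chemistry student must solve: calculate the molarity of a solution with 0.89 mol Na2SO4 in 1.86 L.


M = n/V = 0.89/1.86 = 0.478 mol/L

0.478 M


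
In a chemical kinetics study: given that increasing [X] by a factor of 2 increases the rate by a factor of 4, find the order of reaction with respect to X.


rate ∝ [X]^n
2^n = 4 → n = 2
Order in X: 2

2


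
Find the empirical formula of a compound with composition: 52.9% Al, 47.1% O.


Assume 100 g sample. Moles of each element:
  Al: 52.9/26.98 = 1.961 mol
  O: 47.1/16.0 = 2.944 mol
Divide by smallest (1.961):
  Al: 1.961/1.961 = 1.0
  O: 2.944/1.961 = 1.5
Multiply all ratios by 2 to obtain whole numbers.
Empirical formula: Al2O3

Al2O3


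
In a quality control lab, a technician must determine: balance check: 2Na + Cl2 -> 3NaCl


Equation: 2Na + Cl2 -> 3NaCl
Check atoms: Cl: 2≠3, Na: 2≠3
Not balanced

No, not balanced


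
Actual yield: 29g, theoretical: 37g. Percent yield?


% yield = actual/theoretical × 100
= 29/37 × 100
= 78.38%

78.38%


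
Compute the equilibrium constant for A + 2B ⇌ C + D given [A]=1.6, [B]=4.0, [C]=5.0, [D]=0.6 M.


Kc = [C][D]/([A][B]^2)
= (5.0^1 × 0.6^1)/(1.6^1 × 4.0^2)
= 3/25.6
= 0.1172

0.1172


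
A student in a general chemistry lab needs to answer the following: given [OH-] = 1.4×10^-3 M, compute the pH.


pOH = -log10([OH-]) = -log10(1.4×10^-3)
= 3 - log10(1.4) = 2.85
pH = 14 - pOH = 14 - 2.85 = 11.15

11.15


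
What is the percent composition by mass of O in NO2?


M(NO2) = 1×14.01 + 2×16.0 = 46.01 g/mol
Mass of O = 2 × 16.0 = 32.00 g/mol
% O = 32.00/46.01 × 100 = 69.55%

69.55%


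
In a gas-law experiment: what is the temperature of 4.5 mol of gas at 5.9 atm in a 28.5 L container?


PV = nRT  (R = 0.08206 L·atm/(mol·K))
T = PV/(nR) = 5.9×28.5/(4.5×0.08206)
= 168.15/0.369270
= 455.36 K

455.36 K


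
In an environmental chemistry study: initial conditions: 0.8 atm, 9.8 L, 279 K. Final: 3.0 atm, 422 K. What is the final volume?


P1V1/T1 = P2V2/T2
V2 = P1V1T2/(T1P2)
= 0.8×9.8×422/(279×3.0)
= 3.953 L

3.953 L


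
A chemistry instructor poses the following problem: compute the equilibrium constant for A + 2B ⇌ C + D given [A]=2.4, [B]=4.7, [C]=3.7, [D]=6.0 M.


Kc = [C][D]/([A][B]^2)
= (3.7^1 × 6.0^1)/(2.4^1 × 4.7^2)
= 22.2/53.016
= 0.4187

0.4187


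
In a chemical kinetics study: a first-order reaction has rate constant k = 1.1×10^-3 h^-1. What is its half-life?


t½ = ln2/k = 0.693147/(1.1×10^-3 h^-1)
= 630.1 h

630.1 h


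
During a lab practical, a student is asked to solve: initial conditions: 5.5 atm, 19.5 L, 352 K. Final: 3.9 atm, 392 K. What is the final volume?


P1V1/T1 = P2V2/T2
V2 = P1V1T2/(T1P2)
= 5.5×19.5×392/(352×3.9)
= 30.625 L

30.625 L


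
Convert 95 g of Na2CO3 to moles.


M(Na2CO3) = 105.99 g/mol
n = mass/M = 95/105.99 = 0.8963 mol

0.8963 mol


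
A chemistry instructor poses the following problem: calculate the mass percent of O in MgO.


M(MgO) = 1×24.31 + 1×16.0 = 40.31 g/mol
Mass of O = 1 × 16.0 = 16.00 g/mol
% O = 16.00/40.31 × 100 = 39.69%

39.69%


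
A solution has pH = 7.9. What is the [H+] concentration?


[H+] = 10^(-pH) = 10^(-7.9)
= 1.26×10^-8 M

1.26×10^-8 M


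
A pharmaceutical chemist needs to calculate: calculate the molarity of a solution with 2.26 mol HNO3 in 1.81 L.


M = n/V = 2.26/1.81 = 1.249 mol/L

1.249 M


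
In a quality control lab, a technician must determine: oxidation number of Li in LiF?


Group 1 metal: +1
Oxidation number: +1

+1


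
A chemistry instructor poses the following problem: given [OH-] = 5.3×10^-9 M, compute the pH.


pOH = -log10([OH-]) = -log10(5.3×10^-9)
= 9 - log10(5.3) = 8.28
pH = 14 - pOH = 14 - 8.28 = 5.72

5.72


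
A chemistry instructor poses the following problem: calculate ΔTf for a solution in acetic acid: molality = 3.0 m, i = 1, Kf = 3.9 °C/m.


ΔTf = Kf × m × i
= 3.9 × 3.0 × 1
= 11.7 °C

11.7 °C


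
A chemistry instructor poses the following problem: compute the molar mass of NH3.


M(NH3) = 1×14.01 + 3×1.008
= 14.01 + 3.02
= 17.03 g/mol

17.03 g/mol


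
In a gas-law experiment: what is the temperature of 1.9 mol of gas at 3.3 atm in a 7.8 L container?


PV = nRT  (R = 0.08206 L·atm/(mol·K))
T = PV/(nR) = 3.3×7.8/(1.9×0.08206)
= 25.74/0.155914
= 165.09 K

165.09 K


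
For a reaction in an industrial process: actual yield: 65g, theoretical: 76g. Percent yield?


% yield = actual/theoretical × 100
= 65/76 × 100
= 85.53%

85.53%


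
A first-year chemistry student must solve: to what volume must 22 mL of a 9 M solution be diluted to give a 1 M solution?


C1V1 = C2V2
9 × 22 = 1 × V2
V2 = 198/1 = 198.0 mL

198.0 mL


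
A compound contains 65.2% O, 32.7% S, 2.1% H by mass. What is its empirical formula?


Assume 100 g sample. Moles of each element:
  O: 65.2/16.0 = 4.075 mol
  S: 32.7/32.07 = 1.02 mol
  H: 2.1/1.008 = 2.083 mol
Divide by smallest (1.02):
  O: 4.075/1.02 = 4.0
  S: 1.02/1.02 = 1.0
  H: 2.083/1.02 = 2.04
Empirical formula: H2SO4

H2SO4


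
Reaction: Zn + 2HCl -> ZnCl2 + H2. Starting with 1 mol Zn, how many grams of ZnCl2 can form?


Mole ratio ZnCl2:Zn = 1:1
n(ZnCl2) = 1 × 1/1 = 1.000 mol
mass = 1.000 × 136.28 = 136.28 g

136.28 g


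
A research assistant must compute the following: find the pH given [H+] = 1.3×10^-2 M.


pH = -log10([H+]) = -log10(1.3×10^-2)
= 2 - log10(1.3)
= 2 - 0.11
= 1.89

1.89


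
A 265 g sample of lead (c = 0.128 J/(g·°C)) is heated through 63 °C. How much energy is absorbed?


q = mcΔT = 265 × 0.128 × 63
= 2136.96 J

2136.96 J


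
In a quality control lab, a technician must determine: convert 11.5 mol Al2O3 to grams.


M(Al2O3) = 101.96 g/mol
mass = n × M = 11.5 × 101.96 = 1172.54 g

1172.54 g


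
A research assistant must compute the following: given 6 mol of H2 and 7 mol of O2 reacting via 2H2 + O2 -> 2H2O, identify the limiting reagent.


Mole ratio available / coefficient:
  H2: 6/2 = 3.000
  O2: 7/1 = 7.000
Smaller ratio is limiting.

H2


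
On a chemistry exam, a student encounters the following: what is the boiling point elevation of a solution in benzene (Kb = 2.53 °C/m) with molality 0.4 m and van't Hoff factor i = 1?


ΔTb = Kb × m × i
= 2.53 × 0.4 × 1
= 1.012 °C

1.012 °C


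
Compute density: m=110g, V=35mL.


ρ = mass/volume
= 110/35
= 3.143 g/mL

3.143 g/mL


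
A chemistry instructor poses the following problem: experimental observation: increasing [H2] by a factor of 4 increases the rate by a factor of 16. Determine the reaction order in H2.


rate ∝ [H2]^n
4^n = 16 → n = 2
Order in H2: 2

2


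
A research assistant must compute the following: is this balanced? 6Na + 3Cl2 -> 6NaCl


Equation: 6Na + 3Cl2 -> 6NaCl
Check atoms: Cl: 6=6, Na: 6=6
Balanced

Yes, balanced


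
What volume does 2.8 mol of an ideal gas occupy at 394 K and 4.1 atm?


PV = nRT  (R = 0.08206 L·atm/(mol·K))
V = nRT/P = 2.8×0.08206×394/4.1
= 22.08 L

22.08 L


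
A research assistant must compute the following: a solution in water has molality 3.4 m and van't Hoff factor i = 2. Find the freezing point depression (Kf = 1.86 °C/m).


ΔTf = Kf × m × i
= 1.86 × 3.4 × 2
= 12.648 °C

12.648 °C


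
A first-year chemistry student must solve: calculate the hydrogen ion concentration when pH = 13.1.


[H+] = 10^(-pH) = 10^(-13.1)
= 7.94×10^-14 M

7.94×10^-14 M


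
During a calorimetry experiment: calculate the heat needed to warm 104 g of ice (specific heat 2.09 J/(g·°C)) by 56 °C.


q = mcΔT = 104 × 2.09 × 56
= 12172.16 J

12172.16 J


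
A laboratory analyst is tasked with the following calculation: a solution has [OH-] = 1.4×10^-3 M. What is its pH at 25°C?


pOH = -log10([OH-]) = -log10(1.4×10^-3)
= 3 - log10(1.4) = 2.85
pH = 14 - pOH = 14 - 2.85 = 11.15

11.15


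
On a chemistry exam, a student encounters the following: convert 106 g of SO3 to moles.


M(SO3) = 80.07 g/mol
n = mass/M = 106/80.07 = 1.3238 mol

1.3238 mol


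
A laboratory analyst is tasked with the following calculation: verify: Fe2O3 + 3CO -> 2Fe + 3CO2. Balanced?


Equation: Fe2O3 + 3CO -> 2Fe + 3CO2
Check atoms: C: 3=3, Fe: 2=2, O: 6=6
Balanced

Yes, balanced


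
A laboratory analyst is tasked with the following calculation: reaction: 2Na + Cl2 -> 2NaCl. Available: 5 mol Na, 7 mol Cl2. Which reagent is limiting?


Mole ratio available / coefficient:
  Na: 5/2 = 2.500
  Cl2: 7/1 = 7.000
Smaller ratio is limiting.

Na


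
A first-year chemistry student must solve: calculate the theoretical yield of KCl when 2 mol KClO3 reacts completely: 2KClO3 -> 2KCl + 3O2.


Mole ratio KCl:KClO3 = 2:2
n(KCl) = 2 × 2/2 = 2.000 mol
mass = 2.000 × 74.55 = 149.1 g

149.1 g


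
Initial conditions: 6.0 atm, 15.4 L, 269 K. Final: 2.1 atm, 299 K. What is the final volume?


P1V1/T1 = P2V2/T2
V2 = P1V1T2/(T1P2)
= 6.0×15.4×299/(269×2.1)
= 48.907 L

48.907 L


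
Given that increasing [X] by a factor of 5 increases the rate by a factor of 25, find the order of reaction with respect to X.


rate ∝ [X]^n
5^n = 25 → n = 2
Order in X: 2

2


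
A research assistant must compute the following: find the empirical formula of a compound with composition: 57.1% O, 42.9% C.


Assume 100 g sample. Moles of each element:
  O: 57.1/16.0 = 3.569 mol
  C: 42.9/12.01 = 3.572 mol
Divide by smallest (3.569):
  O: 3.569/3.569 = 1.0
  C: 3.572/3.569 = 1.0
Empirical formula: CO

CO


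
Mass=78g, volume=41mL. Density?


ρ = mass/volume
= 78/41
= 1.902 g/mL

1.902 g/mL


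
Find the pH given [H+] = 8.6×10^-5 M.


pH = -log10([H+]) = -log10(8.6×10^-5)
= 5 - log10(8.6)
= 5 - 0.93
= 4.07

4.07


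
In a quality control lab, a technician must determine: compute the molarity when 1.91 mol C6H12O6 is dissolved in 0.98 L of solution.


M = n/V = 1.91/0.98 = 1.949 mol/L

1.949 M


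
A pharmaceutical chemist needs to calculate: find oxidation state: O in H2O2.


Peroxide: O is -1
Oxidation number: -1

-1


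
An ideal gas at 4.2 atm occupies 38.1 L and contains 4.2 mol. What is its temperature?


PV = nRT  (R = 0.08206 L·atm/(mol·K))
T = PV/(nR) = 4.2×38.1/(4.2×0.08206)
= 160.02/0.344652
= 464.29 K

464.29 K


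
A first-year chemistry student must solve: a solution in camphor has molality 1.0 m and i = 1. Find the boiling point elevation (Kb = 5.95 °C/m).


ΔTb = Kb × m × i
= 5.95 × 1.0 × 1
= 5.95 °C

5.95 °C


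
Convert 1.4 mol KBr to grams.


M(KBr) = 119.0 g/mol
mass = n × M = 1.4 × 119.0 = 166.60 g

166.60 g


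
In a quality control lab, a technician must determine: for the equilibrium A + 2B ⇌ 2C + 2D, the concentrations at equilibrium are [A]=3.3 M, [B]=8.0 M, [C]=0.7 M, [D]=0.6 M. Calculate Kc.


Kc = [C]^2[D]^2/([A][B]^2)
= (0.7^2 × 0.6^2)/(3.3^1 × 8.0^2)
= 0.1764/211.2
= 8.352×10^-4

8.352×10^-4


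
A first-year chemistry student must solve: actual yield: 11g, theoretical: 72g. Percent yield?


% yield = actual/theoretical × 100
= 11/72 × 100
= 15.28%

15.28%


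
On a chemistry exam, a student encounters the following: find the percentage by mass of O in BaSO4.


M(BaSO4) = 1×137.33 + 1×32.07 + 4×16.0 = 233.40 g/mol
Mass of O = 4 × 16.0 = 64.00 g/mol
% O = 64.00/233.40 × 100 = 27.42%

27.42%


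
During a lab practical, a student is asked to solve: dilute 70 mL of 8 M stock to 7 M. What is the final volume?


C1V1 = C2V2
8 × 70 = 7 × V2
V2 = 560/7 = 80.0 mL

80.0 mL


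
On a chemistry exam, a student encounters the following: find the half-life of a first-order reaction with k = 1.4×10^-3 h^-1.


t½ = ln2/k = 0.693147/(1.4×10^-3 h^-1)
= 495.1 h

495.1 h


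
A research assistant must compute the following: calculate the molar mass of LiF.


M(LiF) = 1×6.94 + 1×19.0
= 6.94 + 19.0
= 25.94 g/mol

25.94 g/mol


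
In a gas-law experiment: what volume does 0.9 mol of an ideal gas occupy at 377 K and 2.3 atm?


PV = nRT  (R = 0.08206 L·atm/(mol·K))
V = nRT/P = 0.9×0.08206×377/2.3
= 12.106 L

12.106 L


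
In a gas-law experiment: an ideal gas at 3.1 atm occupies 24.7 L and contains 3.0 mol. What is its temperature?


PV = nRT  (R = 0.08206 L·atm/(mol·K))
T = PV/(nR) = 3.1×24.7/(3.0×0.08206)
= 76.57/0.246180
= 311.03 K

311.03 K


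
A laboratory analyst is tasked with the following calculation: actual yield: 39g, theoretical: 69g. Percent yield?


% yield = actual/theoretical × 100
= 39/69 × 100
= 56.52%

56.52%


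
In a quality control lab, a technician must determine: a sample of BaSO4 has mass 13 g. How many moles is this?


M(BaSO4) = 233.4 g/mol
n = mass/M = 13/233.4 = 0.0557 mol

0.0557 mol


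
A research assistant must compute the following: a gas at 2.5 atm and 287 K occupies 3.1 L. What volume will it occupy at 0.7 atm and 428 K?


P1V1/T1 = P2V2/T2
V2 = P1V1T2/(T1P2)
= 2.5×3.1×428/(287×0.7)
= 16.511 L

16.511 L


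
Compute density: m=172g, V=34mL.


ρ = mass/volume
= 172/34
= 5.059 g/mL

5.059 g/mL


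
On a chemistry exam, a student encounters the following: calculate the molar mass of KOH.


M(KOH) = 1×39.1 + 1×16.0 + 1×1.008
= 39.1 + 16.0 + 1.01
= 56.11 g/mol

56.11 g/mol


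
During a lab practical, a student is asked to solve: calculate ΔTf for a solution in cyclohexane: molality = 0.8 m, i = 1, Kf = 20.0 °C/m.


ΔTf = Kf × m × i
= 20.0 × 0.8 × 1
= 16.0 °C

16.0 °C


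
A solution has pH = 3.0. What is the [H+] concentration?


[H+] = 10^(-pH) = 10^(-3.0)
= 1.0×10^-3 M

1.0×10^-3 M


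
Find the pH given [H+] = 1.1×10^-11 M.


pH = -log10([H+]) = -log10(1.1×10^-11)
= 11 - log10(1.1)
= 11 - 0.04
= 10.96

10.96


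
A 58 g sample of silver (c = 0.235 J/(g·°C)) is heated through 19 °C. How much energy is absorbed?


q = mcΔT = 58 × 0.235 × 19
= 258.97 J

258.97 J


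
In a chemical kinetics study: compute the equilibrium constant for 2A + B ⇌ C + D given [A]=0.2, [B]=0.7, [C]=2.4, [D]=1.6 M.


Kc = [C][D]/([A]^2[B])
= (2.4^1 × 1.6^1)/(0.2^2 × 0.7^1)
= 3.84/0.028
= 137.1

137.1


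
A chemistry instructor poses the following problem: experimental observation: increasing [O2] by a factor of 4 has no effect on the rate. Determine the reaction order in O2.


rate ∝ [O2]^n
rate ∝ [O2]^0
Order in O2: 0

0


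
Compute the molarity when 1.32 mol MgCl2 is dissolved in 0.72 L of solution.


M = n/V = 1.32/0.72 = 1.833 mol/L

1.833 M


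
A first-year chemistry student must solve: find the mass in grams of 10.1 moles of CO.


M(CO) = 28.01 g/mol
mass = n × M = 10.1 × 28.01 = 282.90 g

282.90 g


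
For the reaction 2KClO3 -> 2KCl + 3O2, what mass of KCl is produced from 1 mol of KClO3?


Mole ratio KCl:KClO3 = 2:2
n(KCl) = 1 × 2/2 = 1.000 mol
mass = 1.000 × 74.55 = 74.55 g

74.55 g


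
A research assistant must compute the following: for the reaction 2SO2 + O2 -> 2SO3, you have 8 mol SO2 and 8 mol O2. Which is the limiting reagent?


Mole ratio available / coefficient:
  SO2: 8/2 = 4.000
  O2: 8/1 = 8.000
Smaller ratio is limiting.

SO2


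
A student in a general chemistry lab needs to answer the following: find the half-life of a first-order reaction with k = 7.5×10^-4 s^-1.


t½ = ln2/k = 0.693147/(7.5×10^-4 s^-1)
= 924.2 s

924.2 s


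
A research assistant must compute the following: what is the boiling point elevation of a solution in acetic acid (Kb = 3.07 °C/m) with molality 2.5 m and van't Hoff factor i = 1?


ΔTb = Kb × m × i
= 3.07 × 2.5 × 1
= 7.675 °C

7.675 °C


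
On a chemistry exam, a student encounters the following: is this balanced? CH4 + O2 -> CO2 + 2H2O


Equation: CH4 + O2 -> CO2 + 2H2O
Check atoms: C: 1=1, H: 4=4, O: 2≠4
Not balanced

No, not balanced


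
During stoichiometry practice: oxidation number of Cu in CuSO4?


Sulfate is -2, so Cu = +2
Oxidation number: +2

+2


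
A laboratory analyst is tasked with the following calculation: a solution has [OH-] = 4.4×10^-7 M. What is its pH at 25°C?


pOH = -log10([OH-]) = -log10(4.4×10^-7)
= 7 - log10(4.4) = 6.36
pH = 14 - pOH = 14 - 6.36 = 7.64

7.64


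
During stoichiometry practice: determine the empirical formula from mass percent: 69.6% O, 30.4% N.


Assume 100 g sample. Moles of each element:
  O: 69.6/16.0 = 4.35 mol
  N: 30.4/14.01 = 2.17 mol
Divide by smallest (2.17):
  O: 4.35/2.17 = 2.0
  N: 2.17/2.17 = 1.0
Empirical formula: NO2

NO2


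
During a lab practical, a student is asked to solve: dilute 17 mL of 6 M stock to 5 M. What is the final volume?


C1V1 = C2V2
6 × 17 = 5 × V2
V2 = 102/5 = 20.4 mL

20.4 mL


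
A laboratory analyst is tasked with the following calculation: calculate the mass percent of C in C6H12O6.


M(C6H12O6) = 6×12.01 + 12×1.008 + 6×16.0 = 180.156 g/mol
Mass of C = 6 × 12.01 = 72.06 g/mol
% C = 72.06/180.156 × 100 = 40.00%

40.00%


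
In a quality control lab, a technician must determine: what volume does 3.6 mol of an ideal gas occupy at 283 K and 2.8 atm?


PV = nRT  (R = 0.08206 L·atm/(mol·K))
V = nRT/P = 3.6×0.08206×283/2.8
= 29.858 L

29.858 L


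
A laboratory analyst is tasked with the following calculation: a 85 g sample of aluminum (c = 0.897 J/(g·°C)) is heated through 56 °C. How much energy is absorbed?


q = mcΔT = 85 × 0.897 × 56
= 4269.72 J

4269.72 J


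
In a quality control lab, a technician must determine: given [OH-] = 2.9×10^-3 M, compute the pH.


pOH = -log10([OH-]) = -log10(2.9×10^-3)
= 3 - log10(2.9) = 2.54
pH = 14 - pOH = 14 - 2.54 = 11.46

11.46


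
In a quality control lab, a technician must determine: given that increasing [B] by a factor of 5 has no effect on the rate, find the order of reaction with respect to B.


rate ∝ [B]^n
rate ∝ [B]^0
Order in B: 0

0


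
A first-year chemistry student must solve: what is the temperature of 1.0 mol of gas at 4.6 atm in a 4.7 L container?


PV = nRT  (R = 0.08206 L·atm/(mol·K))
T = PV/(nR) = 4.6×4.7/(1.0×0.08206)
= 21.62/0.082060
= 263.47 K

263.47 K


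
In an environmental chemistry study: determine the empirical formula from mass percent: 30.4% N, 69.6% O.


Assume 100 g sample. Moles of each element:
  N: 30.4/14.01 = 2.17 mol
  O: 69.6/16.0 = 4.35 mol
Divide by smallest (2.17):
  N: 2.17/2.17 = 1.0
  O: 4.35/2.17 = 2.0
Empirical formula: NO2

NO2


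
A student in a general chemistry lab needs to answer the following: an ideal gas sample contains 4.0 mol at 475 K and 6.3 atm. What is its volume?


PV = nRT  (R = 0.08206 L·atm/(mol·K))
V = nRT/P = 4.0×0.08206×475/6.3
= 24.748 L

24.748 L


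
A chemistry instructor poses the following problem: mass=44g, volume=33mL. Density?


ρ = mass/volume
= 44/33
= 1.333 g/mL

1.333 g/mL


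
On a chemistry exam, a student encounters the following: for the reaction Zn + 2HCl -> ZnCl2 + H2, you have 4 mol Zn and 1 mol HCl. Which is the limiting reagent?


Mole ratio available / coefficient:
  Zn: 4/1 = 4.000
  HCl: 1/2 = 0.500
Smaller ratio is limiting.

HCl


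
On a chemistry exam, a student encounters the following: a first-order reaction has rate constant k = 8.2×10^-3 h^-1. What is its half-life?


t½ = ln2/k = 0.693147/(8.2×10^-3 h^-1)
= 84.53 h

84.53 h


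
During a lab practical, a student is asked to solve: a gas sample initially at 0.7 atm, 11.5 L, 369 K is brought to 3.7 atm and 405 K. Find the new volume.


P1V1/T1 = P2V2/T2
V2 = P1V1T2/(T1P2)
= 0.7×11.5×405/(369×3.7)
= 2.388 L

2.388 L


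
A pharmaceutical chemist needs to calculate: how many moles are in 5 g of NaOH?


M(NaOH) = 40.0 g/mol
n = mass/M = 5/40.0 = 0.125 mol

0.125 mol


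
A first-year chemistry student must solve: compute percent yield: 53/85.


% yield = actual/theoretical × 100
= 53/85 × 100
= 62.35%

62.35%


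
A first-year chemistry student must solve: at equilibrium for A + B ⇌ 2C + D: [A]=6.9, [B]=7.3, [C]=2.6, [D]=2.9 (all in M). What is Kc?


Kc = [C]^2[D]/([A][B])
= (2.6^2 × 2.9^1)/(6.9^1 × 7.3^1)
= 19.604/50.37
= 0.3892

0.3892


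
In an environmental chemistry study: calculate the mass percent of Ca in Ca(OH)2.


M(Ca(OH)2) = 1×40.08 + 2×16.0 + 2×1.008 = 74.096 g/mol
Mass of Ca = 1 × 40.08 = 40.08 g/mol
% Ca = 40.08/74.096 × 100 = 54.09%

54.09%


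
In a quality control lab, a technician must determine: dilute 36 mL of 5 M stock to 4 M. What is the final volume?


C1V1 = C2V2
5 × 36 = 4 × V2
V2 = 180/4 = 45.0 mL

45.0 mL


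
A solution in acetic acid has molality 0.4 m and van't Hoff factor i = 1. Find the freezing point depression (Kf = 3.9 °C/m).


ΔTf = Kf × m × i
= 3.9 × 0.4 × 1
= 1.56 °C

1.56 °C


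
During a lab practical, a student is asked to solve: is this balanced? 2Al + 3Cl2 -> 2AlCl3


Equation: 2Al + 3Cl2 -> 2AlCl3
Check atoms: Al: 2=2, Cl: 6=6
Balanced

Yes, balanced


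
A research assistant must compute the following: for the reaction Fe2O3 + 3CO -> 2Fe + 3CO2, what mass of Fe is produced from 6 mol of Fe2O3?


Mole ratio Fe:Fe2O3 = 2:1
n(Fe) = 6 × 2/1 = 12.000 mol
mass = 12.000 × 55.85 = 670.2 g

670.2 g


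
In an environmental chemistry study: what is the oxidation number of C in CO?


x + (-2) = 0, so x = +2
Oxidation number: +2

+2


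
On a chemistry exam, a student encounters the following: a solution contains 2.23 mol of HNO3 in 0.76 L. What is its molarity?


M = n/V = 2.23/0.76 = 2.934 mol/L

2.934 M


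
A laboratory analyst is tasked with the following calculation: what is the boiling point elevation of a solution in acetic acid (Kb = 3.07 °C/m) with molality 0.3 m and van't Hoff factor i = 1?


ΔTb = Kb × m × i
= 3.07 × 0.3 × 1
= 0.921 °C

0.921 °C


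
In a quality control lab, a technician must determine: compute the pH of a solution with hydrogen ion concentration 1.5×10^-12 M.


pH = -log10([H+]) = -log10(1.5×10^-12)
= 12 - log10(1.5)
= 12 - 0.18
= 11.82

11.82


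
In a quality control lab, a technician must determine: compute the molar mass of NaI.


M(NaI) = 1×22.99 + 1×126.9
= 22.99 + 126.9
= 149.89 g/mol

149.89 g/mol


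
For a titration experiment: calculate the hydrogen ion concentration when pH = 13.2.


[H+] = 10^(-pH) = 10^(-13.2)
= 6.31×10^-14 M

6.31×10^-14 M


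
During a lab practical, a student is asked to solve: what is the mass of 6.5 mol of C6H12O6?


M(C6H12O6) = 180.16 g/mol
mass = n × M = 6.5 × 180.16 = 1171.04 g

1171.04 g


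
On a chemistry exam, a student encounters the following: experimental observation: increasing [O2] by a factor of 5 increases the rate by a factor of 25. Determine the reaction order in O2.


rate ∝ [O2]^n
5^n = 25 → n = 2
Order in O2: 2

2


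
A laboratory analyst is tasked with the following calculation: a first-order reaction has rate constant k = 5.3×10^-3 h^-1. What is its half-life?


t½ = ln2/k = 0.693147/(5.3×10^-3 h^-1)
= 130.8 h

130.8 h


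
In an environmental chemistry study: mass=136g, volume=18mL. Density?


ρ = mass/volume
= 136/18
= 7.556 g/mL

7.556 g/mL


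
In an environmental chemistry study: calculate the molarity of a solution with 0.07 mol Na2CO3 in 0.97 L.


M = n/V = 0.07/0.97 = 0.072 mol/L

0.072 M


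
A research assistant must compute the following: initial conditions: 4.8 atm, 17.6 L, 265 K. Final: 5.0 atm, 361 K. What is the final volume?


P1V1/T1 = P2V2/T2
V2 = P1V1T2/(T1P2)
= 4.8×17.6×361/(265×5.0)
= 23.017 L

23.017 L


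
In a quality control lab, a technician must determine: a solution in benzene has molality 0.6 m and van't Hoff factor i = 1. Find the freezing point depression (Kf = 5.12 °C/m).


ΔTf = Kf × m × i
= 5.12 × 0.6 × 1
= 3.072 °C

3.072 °C


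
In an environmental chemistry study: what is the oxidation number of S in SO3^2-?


x + 3(-2) = -2, so x = +4
Oxidation number: +4

+4


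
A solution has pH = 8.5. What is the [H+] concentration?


[H+] = 10^(-pH) = 10^(-8.5)
= 3.16×10^-9 M

3.16×10^-9 M


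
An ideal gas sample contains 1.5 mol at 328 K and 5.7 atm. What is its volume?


PV = nRT  (R = 0.08206 L·atm/(mol·K))
V = nRT/P = 1.5×0.08206×328/5.7
= 7.083 L

7.083 L


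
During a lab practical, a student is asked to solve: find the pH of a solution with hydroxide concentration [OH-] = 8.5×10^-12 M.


pOH = -log10([OH-]) = -log10(8.5×10^-12)
= 12 - log10(8.5) = 11.07
pH = 14 - pOH = 14 - 11.07 = 2.93

2.93


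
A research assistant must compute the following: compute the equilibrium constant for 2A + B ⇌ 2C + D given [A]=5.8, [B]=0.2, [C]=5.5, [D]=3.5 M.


Kc = [C]^2[D]/([A]^2[B])
= (5.5^2 × 3.5^1)/(5.8^2 × 0.2^1)
= 105.875/6.728
= 15.74

15.74


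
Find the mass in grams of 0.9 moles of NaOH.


M(NaOH) = 40.0 g/mol
mass = n × M = 0.9 × 40.0 = 36.00 g

36.00 g


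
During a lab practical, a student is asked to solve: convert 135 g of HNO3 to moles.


M(HNO3) = 63.02 g/mol
n = mass/M = 135/63.02 = 2.1422 mol

2.1422 mol


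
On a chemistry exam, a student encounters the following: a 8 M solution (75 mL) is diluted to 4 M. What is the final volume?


C1V1 = C2V2
8 × 75 = 4 × V2
V2 = 600/4 = 150.0 mL

150.0 mL


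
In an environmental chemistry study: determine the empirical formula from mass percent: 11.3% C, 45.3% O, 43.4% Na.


Assume 100 g sample. Moles of each element:
  C: 11.3/12.01 = 0.941 mol
  O: 45.3/16.0 = 2.831 mol
  Na: 43.4/22.99 = 1.888 mol
Divide by smallest (0.941):
  C: 0.941/0.941 = 1.0
  O: 2.831/0.941 = 3.01
  Na: 1.888/0.941 = 2.01
Empirical formula: Na2CO3

Na2CO3


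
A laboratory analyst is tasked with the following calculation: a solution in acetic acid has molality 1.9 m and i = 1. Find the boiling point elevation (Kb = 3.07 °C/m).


ΔTb = Kb × m × i
= 3.07 × 1.9 × 1
= 5.833 °C

5.833 °C


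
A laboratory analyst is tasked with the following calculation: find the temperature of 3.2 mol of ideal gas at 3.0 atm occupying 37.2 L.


PV = nRT  (R = 0.08206 L·atm/(mol·K))
T = PV/(nR) = 3.0×37.2/(3.2×0.08206)
= 111.60/0.262592
= 424.99 K

424.99 K


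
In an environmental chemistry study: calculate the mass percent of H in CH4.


M(CH4) = 1×12.01 + 4×1.008 = 16.042 g/mol
Mass of H = 4 × 1.008 = 4.032 g/mol
% H = 4.032/16.042 × 100 = 25.13%

25.13%


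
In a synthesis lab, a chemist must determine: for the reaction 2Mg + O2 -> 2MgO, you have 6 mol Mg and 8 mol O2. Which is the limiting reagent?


Mole ratio available / coefficient:
  Mg: 6/2 = 3.000
  O2: 8/1 = 8.000
Smaller ratio is limiting.

Mg


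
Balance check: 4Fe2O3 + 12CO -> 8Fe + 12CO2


Equation: 4Fe2O3 + 12CO -> 8Fe + 12CO2
Check atoms: C: 12=12, Fe: 8=8, O: 24=24
Balanced

Yes, balanced


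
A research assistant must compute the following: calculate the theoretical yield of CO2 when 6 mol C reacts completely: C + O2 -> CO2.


Mole ratio CO2:C = 1:1
n(CO2) = 6 × 1/1 = 6.000 mol
mass = 6.000 × 44.01 = 264.06 g

264.06 g


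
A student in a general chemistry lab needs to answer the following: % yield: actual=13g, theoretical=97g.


% yield = actual/theoretical × 100
= 13/97 × 100
= 13.4%

13.4%


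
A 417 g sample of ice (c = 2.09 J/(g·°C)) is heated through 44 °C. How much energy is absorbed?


q = mcΔT = 417 × 2.09 × 44
= 38347.32 J

38347.32 J


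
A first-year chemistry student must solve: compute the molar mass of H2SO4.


M(H2SO4) = 2×1.008 + 1×32.07 + 4×16.0
= 2.02 + 32.07 + 64.0
= 98.09 g/mol

98.09 g/mol


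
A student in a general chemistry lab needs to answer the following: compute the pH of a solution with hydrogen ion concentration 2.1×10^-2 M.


pH = -log10([H+]) = -log10(2.1×10^-2)
= 2 - log10(2.1)
= 2 - 0.32
= 1.68

1.68


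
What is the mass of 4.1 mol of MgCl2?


M(MgCl2) = 95.21 g/mol
mass = n × M = 4.1 × 95.21 = 390.36 g

390.36 g


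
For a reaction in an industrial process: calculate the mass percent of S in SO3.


M(SO3) = 1×32.07 + 3×16.0 = 80.07 g/mol
Mass of S = 1 × 32.07 = 32.07 g/mol
% S = 32.07/80.07 × 100 = 40.05%

40.05%


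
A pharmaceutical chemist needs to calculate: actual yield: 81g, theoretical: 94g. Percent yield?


% yield = actual/theoretical × 100
= 81/94 × 100
= 86.17%

86.17%


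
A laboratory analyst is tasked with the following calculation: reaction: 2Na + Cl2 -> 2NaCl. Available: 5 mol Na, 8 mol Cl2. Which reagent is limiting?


Mole ratio available / coefficient:
  Na: 5/2 = 2.500
  Cl2: 8/1 = 8.000
Smaller ratio is limiting.

Na


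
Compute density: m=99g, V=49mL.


ρ = mass/volume
= 99/49
= 2.02 g/mL

2.02 g/mL


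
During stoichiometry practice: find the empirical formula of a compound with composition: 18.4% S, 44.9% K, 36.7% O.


Assume 100 g sample. Moles of each element:
  S: 18.4/32.07 = 0.574 mol
  K: 44.9/39.1 = 1.148 mol
  O: 36.7/16.0 = 2.294 mol
Divide by smallest (0.574):
  S: 0.574/0.574 = 1.0
  K: 1.148/0.574 = 2.0
  O: 2.294/0.574 = 4.0
Empirical formula: K2SO4

K2SO4


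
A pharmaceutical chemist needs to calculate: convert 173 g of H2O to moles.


M(H2O) = 18.02 g/mol
n = mass/M = 173/18.02 = 9.6004 mol

9.6004 mol


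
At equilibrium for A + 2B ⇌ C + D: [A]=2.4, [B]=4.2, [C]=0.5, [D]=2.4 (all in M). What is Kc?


Kc = [C][D]/([A][B]^2)
= (0.5^1 × 2.4^1)/(2.4^1 × 4.2^2)
= 1.2/42.336
= 0.02834

0.02834


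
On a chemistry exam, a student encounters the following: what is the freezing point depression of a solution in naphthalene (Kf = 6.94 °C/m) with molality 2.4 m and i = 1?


ΔTf = Kf × m × i
= 6.94 × 2.4 × 1
= 16.656 °C

16.656 °C
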